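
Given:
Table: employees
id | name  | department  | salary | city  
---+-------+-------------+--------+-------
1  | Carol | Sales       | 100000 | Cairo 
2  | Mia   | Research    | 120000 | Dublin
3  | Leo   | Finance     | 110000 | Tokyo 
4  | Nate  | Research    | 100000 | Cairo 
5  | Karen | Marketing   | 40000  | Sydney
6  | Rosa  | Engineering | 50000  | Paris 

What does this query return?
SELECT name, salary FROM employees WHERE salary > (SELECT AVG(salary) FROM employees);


Subquery: AVG(salary) = 86666.67
Filtering: salary > 86666.67
  Carol (100000) -> MATCH
  Mia (120000) -> MATCH
  Leo (110000) -> MATCH
  Nate (100000) -> MATCH


4 rows:
Carol, 100000
Mia, 120000
Leo, 110000
Nate, 100000


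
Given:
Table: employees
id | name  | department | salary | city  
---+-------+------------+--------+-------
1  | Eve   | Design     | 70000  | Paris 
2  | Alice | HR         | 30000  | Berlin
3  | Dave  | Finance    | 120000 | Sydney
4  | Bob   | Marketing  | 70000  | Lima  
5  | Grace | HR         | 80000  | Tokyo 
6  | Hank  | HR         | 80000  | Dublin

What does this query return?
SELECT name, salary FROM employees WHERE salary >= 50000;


Filtering: salary >= 50000
Matching: 5 rows

5 rows:
Eve, 70000
Dave, 120000
Bob, 70000
Grace, 80000
Hank, 80000


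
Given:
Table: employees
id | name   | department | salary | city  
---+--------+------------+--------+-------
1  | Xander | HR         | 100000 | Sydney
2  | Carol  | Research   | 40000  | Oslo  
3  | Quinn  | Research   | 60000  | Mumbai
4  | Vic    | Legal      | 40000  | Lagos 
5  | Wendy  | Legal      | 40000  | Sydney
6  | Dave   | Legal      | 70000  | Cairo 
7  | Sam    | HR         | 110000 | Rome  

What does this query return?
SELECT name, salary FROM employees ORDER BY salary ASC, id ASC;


Sorting by salary ASC, then id ASC for ties

7 rows:
Carol, 40000
Vic, 40000
Wendy, 40000
Quinn, 60000
Dave, 70000
Xander, 100000
Sam, 110000


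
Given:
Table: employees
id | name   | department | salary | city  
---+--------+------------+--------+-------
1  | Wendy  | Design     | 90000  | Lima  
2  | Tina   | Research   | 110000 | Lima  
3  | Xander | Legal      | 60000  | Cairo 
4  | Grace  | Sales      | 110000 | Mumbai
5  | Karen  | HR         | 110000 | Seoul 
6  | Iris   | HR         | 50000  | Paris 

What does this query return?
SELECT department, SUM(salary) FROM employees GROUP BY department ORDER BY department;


Summing salary within each department:
  Design: 90000 = 90000
  HR: 110000 + 50000 = 160000
  Legal: 60000 = 60000
  Research: 110000 = 110000
  Sales: 110000 = 110000


5 groups:
Design, 90000
HR, 160000
Legal, 60000
Research, 110000
Sales, 110000


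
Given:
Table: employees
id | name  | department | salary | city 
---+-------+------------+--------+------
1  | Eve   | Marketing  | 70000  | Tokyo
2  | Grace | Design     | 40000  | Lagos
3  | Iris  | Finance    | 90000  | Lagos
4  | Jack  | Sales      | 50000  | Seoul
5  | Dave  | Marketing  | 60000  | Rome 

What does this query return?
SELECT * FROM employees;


SELECT * returns all 5 rows with all columns

5 rows:
1, Eve, Marketing, 70000, Tokyo
2, Grace, Design, 40000, Lagos
3, Iris, Finance, 90000, Lagos
4, Jack, Sales, 50000, Seoul
5, Dave, Marketing, 60000, Rome


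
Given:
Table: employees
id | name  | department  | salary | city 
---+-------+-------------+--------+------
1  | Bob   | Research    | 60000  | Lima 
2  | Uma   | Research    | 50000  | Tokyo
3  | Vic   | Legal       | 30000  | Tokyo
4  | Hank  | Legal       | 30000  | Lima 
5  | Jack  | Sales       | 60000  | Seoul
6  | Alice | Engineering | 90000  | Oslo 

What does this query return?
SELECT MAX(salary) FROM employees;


Salaries: 60000, 50000, 30000, 30000, 60000, 90000
MAX = 90000

90000


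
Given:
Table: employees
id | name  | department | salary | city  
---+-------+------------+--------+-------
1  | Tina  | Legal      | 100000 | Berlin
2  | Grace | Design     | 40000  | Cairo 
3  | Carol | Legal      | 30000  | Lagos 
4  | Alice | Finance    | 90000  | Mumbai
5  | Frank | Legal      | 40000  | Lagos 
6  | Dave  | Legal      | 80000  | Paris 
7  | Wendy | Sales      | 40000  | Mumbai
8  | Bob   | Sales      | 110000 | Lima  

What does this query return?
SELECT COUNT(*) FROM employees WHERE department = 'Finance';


Counting rows where department = 'Finance'
  Alice -> MATCH


1


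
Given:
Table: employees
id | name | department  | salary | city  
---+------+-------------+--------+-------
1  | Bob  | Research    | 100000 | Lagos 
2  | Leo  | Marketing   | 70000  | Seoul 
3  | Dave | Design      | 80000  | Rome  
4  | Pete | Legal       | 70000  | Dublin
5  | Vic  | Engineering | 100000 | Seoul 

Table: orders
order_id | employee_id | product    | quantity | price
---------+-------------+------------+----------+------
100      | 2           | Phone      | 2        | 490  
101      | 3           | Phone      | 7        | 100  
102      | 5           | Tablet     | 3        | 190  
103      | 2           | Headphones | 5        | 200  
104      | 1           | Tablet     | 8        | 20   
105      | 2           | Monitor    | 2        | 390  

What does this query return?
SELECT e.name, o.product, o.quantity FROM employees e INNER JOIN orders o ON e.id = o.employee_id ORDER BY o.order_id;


Joining employees.id = orders.employee_id:
  employee Leo (id=2) -> order Phone
  employee Dave (id=3) -> order Phone
  employee Vic (id=5) -> order Tablet
  employee Leo (id=2) -> order Headphones
  employee Bob (id=1) -> order Tablet
  employee Leo (id=2) -> order Monitor


6 rows:
Leo, Phone, 2
Dave, Phone, 7
Vic, Tablet, 3
Leo, Headphones, 5
Bob, Tablet, 8
Leo, Monitor, 2


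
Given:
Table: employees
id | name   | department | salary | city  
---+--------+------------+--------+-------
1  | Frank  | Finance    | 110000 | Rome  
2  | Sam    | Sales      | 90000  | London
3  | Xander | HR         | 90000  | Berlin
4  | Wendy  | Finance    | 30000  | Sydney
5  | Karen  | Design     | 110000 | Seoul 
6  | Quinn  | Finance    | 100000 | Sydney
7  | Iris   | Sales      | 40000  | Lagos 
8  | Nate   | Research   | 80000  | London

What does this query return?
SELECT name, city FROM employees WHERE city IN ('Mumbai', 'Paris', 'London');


Filtering: city IN ('Mumbai', 'Paris', 'London')
Matching: 2 rows

2 rows:
Sam, London
Nate, London


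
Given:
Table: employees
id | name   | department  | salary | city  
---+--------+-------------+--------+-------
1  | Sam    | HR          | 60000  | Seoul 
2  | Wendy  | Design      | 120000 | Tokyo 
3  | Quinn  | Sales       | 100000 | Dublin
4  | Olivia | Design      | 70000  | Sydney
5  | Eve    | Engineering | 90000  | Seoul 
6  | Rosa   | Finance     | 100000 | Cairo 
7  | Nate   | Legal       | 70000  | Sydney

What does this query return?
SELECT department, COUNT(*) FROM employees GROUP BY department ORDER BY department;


Assigning each row to its department group:
  Sam -> HR
  Wendy -> Design
  Quinn -> Sales
  Olivia -> Design
  Eve -> Engineering
  Rosa -> Finance
  Nate -> Legal


6 groups:
Design, 2
Engineering, 1
Finance, 1
HR, 1
Legal, 1
Sales, 1


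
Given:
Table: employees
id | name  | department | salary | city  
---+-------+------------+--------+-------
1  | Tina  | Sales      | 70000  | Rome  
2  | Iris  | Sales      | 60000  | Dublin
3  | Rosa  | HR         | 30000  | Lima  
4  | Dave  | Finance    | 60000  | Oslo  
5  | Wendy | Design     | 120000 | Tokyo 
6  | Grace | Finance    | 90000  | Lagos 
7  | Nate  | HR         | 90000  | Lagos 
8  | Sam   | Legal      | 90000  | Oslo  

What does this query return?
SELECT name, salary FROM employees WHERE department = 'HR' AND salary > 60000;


Filtering: department = 'HR' AND salary > 60000
Matching: 1 rows

1 rows:
Nate, 90000


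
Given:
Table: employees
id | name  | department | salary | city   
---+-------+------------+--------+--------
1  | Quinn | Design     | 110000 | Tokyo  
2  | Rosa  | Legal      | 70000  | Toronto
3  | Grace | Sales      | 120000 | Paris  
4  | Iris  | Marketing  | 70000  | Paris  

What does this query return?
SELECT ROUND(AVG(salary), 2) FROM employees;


SUM(salary) = 370000
COUNT = 4
ROUND(AVG, 2) = ROUND(370000 / 4, 2) = 92500.0

92500.0


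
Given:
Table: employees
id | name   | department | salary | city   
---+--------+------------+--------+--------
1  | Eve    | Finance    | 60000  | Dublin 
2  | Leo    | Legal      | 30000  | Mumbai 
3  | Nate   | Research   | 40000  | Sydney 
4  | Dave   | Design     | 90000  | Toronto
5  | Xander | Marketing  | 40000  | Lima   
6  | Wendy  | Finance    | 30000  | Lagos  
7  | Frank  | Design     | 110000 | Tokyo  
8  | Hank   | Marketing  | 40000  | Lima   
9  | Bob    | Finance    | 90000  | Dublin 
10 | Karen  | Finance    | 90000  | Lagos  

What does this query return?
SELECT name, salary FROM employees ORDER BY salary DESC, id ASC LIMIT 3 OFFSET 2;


Sort by salary DESC (id ASC tiebreak), then skip 2 and take 3
Rows 3 through 5

3 rows:
Bob, 90000
Karen, 90000
Eve, 60000


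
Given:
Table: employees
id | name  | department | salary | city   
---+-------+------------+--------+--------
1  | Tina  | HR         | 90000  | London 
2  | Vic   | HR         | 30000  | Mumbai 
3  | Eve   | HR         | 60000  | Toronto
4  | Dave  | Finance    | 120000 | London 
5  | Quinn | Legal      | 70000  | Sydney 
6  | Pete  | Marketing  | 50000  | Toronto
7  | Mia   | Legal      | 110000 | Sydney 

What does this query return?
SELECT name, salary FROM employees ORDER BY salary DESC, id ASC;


Sorting by salary DESC, then id ASC for ties

7 rows:
Dave, 120000
Mia, 110000
Tina, 90000
Quinn, 70000
Eve, 60000
Pete, 50000
Vic, 30000


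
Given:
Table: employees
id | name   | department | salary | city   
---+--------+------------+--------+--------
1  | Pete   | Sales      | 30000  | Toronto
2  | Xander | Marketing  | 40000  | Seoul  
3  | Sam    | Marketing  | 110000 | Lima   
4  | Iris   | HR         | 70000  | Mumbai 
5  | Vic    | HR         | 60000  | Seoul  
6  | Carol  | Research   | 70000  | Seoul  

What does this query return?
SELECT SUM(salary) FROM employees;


SUM(salary) = 30000 + 40000 + 110000 + 70000 + 60000 + 70000 = 380000

380000


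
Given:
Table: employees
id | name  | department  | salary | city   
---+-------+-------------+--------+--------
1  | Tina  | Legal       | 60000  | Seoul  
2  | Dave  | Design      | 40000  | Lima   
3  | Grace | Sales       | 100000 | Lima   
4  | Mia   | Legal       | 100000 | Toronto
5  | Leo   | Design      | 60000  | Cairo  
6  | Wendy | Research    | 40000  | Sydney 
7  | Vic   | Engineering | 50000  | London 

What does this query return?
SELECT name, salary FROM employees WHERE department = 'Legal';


Filtering: department = 'Legal'
Matching rows: 2

2 rows:
Tina, 60000
Mia, 100000


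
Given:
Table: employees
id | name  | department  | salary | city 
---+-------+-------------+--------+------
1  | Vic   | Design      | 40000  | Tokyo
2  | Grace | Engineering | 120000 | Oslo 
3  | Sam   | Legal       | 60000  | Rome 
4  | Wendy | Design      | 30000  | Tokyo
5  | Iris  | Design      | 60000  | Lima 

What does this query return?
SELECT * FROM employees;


SELECT * returns all 5 rows with all columns

5 rows:
1, Vic, Design, 40000, Tokyo
2, Grace, Engineering, 120000, Oslo
3, Sam, Legal, 60000, Rome
4, Wendy, Design, 30000, Tokyo
5, Iris, Design, 60000, Lima


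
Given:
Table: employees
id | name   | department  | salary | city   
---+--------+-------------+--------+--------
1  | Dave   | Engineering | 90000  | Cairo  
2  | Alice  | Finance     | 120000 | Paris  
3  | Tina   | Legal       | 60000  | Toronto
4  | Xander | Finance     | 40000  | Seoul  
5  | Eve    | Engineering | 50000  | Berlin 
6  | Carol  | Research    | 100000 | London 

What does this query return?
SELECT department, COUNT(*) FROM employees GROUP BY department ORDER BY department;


Assigning each row to its department group:
  Dave -> Engineering
  Alice -> Finance
  Tina -> Legal
  Xander -> Finance
  Eve -> Engineering
  Carol -> Research


4 groups:
Engineering, 2
Finance, 2
Legal, 1
Research, 1


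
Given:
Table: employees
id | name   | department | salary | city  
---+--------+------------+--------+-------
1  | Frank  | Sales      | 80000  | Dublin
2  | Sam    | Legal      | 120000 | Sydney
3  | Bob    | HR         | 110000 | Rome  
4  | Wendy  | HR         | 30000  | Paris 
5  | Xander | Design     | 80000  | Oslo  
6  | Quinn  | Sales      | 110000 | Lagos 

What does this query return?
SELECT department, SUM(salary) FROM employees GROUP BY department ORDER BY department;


Summing salary within each department:
  Design: 80000 = 80000
  HR: 110000 + 30000 = 140000
  Legal: 120000 = 120000
  Sales: 80000 + 110000 = 190000


4 groups:
Design, 80000
HR, 140000
Legal, 120000
Sales, 190000


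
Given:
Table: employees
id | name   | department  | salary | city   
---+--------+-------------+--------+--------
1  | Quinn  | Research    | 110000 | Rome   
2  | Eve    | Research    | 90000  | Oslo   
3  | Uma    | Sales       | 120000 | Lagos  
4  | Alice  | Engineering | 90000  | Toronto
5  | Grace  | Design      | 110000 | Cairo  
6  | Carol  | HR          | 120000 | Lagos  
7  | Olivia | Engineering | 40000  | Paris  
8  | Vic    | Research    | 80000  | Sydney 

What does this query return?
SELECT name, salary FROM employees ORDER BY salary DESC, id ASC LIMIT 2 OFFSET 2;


Sort by salary DESC (id ASC tiebreak), then skip 2 and take 2
Rows 3 through 4

2 rows:
Quinn, 110000
Grace, 110000


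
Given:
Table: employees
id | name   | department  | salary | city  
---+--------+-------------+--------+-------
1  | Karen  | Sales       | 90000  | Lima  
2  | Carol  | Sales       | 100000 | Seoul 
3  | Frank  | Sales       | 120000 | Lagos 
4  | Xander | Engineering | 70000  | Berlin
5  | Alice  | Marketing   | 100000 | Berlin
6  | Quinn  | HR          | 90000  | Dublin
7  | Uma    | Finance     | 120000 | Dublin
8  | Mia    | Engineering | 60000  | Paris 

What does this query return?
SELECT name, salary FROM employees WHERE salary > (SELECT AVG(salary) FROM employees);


Subquery: AVG(salary) = 93750.0
Filtering: salary > 93750.0
  Carol (100000) -> MATCH
  Frank (120000) -> MATCH
  Alice (100000) -> MATCH
  Uma (120000) -> MATCH


4 rows:
Carol, 100000
Frank, 120000
Alice, 100000
Uma, 120000


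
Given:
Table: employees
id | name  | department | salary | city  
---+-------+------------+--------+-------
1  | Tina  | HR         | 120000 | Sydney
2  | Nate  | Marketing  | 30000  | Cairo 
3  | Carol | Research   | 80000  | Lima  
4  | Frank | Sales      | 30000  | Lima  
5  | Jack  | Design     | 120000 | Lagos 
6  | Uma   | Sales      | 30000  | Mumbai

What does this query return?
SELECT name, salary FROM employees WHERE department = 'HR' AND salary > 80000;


Filtering: department = 'HR' AND salary > 80000
Matching: 1 rows

1 rows:
Tina, 120000


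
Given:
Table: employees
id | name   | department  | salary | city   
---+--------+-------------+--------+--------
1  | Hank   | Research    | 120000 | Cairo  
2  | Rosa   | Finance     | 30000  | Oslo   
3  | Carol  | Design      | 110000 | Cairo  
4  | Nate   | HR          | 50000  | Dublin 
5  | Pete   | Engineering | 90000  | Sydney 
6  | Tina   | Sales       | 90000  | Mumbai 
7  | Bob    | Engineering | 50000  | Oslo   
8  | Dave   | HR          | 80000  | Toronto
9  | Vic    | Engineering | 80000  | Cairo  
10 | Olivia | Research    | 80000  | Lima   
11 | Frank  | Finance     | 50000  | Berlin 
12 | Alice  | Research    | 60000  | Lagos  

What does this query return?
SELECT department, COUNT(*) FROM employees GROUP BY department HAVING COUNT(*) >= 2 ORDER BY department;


Groups with count >= 2:
  Engineering: 3 -> PASS
  Finance: 2 -> PASS
  HR: 2 -> PASS
  Research: 3 -> PASS
  Design: 1 -> filtered out
  Sales: 1 -> filtered out


4 groups:
Engineering, 3
Finance, 2
HR, 2
Research, 3


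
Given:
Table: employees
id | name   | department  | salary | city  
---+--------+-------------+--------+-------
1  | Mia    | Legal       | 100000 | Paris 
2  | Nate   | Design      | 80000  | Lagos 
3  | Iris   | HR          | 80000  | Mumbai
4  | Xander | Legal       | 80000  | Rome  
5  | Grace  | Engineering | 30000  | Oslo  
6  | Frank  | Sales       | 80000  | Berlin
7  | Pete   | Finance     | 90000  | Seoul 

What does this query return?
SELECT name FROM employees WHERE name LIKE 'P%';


LIKE 'P%' matches names starting with 'P'
Matching: 1

1 rows:
Pete


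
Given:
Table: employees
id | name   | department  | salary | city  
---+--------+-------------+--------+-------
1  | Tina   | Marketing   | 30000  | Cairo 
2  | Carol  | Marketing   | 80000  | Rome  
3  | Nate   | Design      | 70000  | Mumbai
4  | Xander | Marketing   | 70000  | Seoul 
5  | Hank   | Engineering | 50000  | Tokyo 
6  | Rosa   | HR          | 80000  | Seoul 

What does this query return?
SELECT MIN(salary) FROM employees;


Salaries: 30000, 80000, 70000, 70000, 50000, 80000
MIN = 30000

30000


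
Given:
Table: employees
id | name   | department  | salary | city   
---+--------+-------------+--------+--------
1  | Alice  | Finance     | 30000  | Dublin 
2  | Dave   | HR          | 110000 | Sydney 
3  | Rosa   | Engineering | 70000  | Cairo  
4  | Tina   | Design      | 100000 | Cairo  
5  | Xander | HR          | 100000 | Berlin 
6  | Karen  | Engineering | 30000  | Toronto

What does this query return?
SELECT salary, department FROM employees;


Projecting columns: salary, department

6 rows:
30000, Finance
110000, HR
70000, Engineering
100000, Design
100000, HR
30000, Engineering


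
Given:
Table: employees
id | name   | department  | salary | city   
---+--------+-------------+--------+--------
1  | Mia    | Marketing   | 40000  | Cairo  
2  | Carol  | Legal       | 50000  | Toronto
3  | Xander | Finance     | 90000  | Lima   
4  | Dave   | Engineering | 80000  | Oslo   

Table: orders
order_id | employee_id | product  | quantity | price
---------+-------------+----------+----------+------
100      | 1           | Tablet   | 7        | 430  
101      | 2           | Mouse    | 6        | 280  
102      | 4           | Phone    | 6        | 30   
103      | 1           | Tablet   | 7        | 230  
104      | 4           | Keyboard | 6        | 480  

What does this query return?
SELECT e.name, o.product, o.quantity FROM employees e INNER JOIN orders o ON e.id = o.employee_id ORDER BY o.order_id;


Joining employees.id = orders.employee_id:
  employee Mia (id=1) -> order Tablet
  employee Carol (id=2) -> order Mouse
  employee Dave (id=4) -> order Phone
  employee Mia (id=1) -> order Tablet
  employee Dave (id=4) -> order Keyboard


5 rows:
Mia, Tablet, 7
Carol, Mouse, 6
Dave, Phone, 6
Mia, Tablet, 7
Dave, Keyboard, 6


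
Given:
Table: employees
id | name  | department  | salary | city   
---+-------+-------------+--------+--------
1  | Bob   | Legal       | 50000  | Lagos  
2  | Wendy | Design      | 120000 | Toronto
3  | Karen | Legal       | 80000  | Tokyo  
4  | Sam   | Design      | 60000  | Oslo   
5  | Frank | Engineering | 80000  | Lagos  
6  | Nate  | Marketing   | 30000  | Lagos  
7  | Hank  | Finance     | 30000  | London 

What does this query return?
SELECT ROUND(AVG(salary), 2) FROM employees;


SUM(salary) = 450000
COUNT = 7
ROUND(AVG, 2) = ROUND(450000 / 7, 2) = 64285.71

64285.71


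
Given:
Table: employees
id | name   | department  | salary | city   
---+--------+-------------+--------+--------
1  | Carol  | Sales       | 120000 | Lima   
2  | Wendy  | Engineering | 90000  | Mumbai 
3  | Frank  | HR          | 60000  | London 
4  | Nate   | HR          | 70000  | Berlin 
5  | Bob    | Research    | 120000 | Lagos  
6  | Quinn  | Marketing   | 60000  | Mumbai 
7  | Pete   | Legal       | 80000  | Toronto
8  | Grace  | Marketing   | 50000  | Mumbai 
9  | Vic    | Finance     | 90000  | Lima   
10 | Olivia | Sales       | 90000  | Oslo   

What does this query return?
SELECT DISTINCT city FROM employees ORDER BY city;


All 'city' values (row order): Lima, Mumbai, London, Berlin, Lagos, Mumbai, Toronto, Mumbai, Lima, Oslo
Removing duplicates leaves 7 unique value(s).

7 values:
Berlin
Lagos
Lima
London
Mumbai
Oslo
Toronto


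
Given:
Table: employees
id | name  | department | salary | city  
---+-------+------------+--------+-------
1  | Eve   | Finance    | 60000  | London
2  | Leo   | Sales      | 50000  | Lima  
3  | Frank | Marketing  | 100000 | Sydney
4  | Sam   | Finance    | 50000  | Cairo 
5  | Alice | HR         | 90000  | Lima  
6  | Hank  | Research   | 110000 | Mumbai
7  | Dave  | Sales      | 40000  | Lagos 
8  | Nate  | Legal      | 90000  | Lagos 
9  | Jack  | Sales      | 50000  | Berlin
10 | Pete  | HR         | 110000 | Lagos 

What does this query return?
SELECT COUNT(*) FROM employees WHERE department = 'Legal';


Counting rows where department = 'Legal'
  Nate -> MATCH


1


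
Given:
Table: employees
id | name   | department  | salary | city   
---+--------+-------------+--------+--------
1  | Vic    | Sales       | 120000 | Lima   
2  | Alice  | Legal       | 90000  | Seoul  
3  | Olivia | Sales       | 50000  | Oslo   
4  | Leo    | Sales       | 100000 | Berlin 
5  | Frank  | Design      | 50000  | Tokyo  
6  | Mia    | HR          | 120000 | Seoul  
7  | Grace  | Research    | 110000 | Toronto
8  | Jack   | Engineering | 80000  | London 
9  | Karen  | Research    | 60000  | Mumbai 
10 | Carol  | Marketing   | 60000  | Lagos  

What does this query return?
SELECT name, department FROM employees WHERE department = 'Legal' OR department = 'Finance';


Filtering: department = 'Legal' OR 'Finance'
Matching: 1 rows

1 rows:
Alice, Legal


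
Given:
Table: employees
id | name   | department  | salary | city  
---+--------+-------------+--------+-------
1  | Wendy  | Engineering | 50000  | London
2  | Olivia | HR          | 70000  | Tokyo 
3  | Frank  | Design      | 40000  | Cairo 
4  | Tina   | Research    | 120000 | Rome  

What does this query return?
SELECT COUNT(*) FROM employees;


COUNT(*) counts all rows

4


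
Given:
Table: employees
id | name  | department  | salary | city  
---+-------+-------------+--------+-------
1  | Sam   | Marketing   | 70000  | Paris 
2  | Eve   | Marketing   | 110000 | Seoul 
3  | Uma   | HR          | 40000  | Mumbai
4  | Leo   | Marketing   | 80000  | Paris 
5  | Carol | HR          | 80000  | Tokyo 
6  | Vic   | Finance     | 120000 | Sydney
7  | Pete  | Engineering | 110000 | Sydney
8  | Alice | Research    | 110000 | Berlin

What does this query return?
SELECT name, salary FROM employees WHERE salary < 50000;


Filtering: salary < 50000
Matching: 1 rows

1 rows:
Uma, 40000


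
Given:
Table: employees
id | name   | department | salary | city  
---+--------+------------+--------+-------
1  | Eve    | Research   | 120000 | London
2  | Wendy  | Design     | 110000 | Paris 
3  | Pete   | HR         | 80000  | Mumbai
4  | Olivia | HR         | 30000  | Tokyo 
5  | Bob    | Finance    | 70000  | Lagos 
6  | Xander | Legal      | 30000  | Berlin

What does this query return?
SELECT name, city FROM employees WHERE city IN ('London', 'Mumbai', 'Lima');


Filtering: city IN ('London', 'Mumbai', 'Lima')
Matching: 2 rows

2 rows:
Eve, London
Pete, Mumbai


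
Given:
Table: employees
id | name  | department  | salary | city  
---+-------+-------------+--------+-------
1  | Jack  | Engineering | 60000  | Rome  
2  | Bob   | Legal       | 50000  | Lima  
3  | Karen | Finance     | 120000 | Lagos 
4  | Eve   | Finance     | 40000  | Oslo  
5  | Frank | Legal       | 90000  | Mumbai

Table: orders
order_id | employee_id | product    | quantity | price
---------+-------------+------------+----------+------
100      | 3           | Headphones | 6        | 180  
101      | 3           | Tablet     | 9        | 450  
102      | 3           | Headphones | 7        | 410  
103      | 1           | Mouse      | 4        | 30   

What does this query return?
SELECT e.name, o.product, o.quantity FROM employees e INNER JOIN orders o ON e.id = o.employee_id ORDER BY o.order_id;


Joining employees.id = orders.employee_id:
  employee Karen (id=3) -> order Headphones
  employee Karen (id=3) -> order Tablet
  employee Karen (id=3) -> order Headphones
  employee Jack (id=1) -> order Mouse


4 rows:
Karen, Headphones, 6
Karen, Tablet, 9
Karen, Headphones, 7
Jack, Mouse, 4


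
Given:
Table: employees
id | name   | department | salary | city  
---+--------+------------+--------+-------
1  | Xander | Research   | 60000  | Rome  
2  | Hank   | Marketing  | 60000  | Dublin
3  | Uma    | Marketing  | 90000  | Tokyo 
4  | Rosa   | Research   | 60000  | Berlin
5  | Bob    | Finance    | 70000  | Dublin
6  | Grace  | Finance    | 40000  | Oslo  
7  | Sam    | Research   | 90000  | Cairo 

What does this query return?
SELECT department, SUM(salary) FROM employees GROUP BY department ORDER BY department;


Summing salary within each department:
  Finance: 70000 + 40000 = 110000
  Marketing: 60000 + 90000 = 150000
  Research: 60000 + 60000 + 90000 = 210000


3 groups:
Finance, 110000
Marketing, 150000
Research, 210000


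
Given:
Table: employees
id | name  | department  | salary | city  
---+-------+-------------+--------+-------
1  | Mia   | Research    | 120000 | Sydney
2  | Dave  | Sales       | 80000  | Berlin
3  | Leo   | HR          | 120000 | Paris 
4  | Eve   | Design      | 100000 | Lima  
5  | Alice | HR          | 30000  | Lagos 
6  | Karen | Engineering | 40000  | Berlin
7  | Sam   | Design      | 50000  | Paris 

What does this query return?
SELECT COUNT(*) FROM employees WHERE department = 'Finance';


Counting rows where department = 'Finance'


0


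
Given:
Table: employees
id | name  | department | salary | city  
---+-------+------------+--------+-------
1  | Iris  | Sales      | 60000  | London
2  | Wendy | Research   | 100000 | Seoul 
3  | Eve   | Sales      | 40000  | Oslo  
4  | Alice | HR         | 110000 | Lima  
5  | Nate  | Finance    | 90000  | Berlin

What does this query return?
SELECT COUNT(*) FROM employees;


COUNT(*) counts all rows

5


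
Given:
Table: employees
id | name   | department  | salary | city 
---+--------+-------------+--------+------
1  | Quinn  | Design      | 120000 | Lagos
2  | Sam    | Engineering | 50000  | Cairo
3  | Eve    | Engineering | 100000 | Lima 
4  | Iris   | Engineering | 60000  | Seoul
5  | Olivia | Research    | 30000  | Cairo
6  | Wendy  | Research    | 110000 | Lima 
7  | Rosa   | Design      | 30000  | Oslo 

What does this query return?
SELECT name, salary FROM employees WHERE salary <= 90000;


Filtering: salary <= 90000
Matching: 4 rows

4 rows:
Sam, 50000
Iris, 60000
Olivia, 30000
Rosa, 30000


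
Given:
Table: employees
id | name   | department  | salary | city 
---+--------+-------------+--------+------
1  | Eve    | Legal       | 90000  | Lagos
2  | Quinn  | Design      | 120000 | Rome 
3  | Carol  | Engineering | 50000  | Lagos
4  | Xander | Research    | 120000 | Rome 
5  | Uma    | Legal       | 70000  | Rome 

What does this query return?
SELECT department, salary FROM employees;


Projecting columns: department, salary

5 rows:
Legal, 90000
Design, 120000
Engineering, 50000
Research, 120000
Legal, 70000


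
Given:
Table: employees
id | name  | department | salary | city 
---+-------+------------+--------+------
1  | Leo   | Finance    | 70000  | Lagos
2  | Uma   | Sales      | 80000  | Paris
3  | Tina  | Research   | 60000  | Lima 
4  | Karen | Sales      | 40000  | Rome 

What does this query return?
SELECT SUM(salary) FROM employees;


SUM(salary) = 70000 + 80000 + 60000 + 40000 = 250000

250000


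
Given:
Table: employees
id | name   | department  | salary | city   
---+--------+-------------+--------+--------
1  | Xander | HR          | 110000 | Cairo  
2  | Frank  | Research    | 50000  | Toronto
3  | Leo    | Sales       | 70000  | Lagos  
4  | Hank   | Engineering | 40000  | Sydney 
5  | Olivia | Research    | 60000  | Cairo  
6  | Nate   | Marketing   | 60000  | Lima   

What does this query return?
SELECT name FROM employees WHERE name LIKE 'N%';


LIKE 'N%' matches names starting with 'N'
Matching: 1

1 rows:
Nate


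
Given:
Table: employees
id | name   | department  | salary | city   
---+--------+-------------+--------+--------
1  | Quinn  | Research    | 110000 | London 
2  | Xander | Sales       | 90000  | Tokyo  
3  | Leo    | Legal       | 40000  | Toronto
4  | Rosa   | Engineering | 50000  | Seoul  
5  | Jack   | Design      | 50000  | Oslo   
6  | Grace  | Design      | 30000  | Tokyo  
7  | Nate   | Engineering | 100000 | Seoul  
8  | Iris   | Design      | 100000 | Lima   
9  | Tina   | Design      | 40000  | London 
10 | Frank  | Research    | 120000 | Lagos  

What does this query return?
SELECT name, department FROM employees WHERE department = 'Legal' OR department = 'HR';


Filtering: department = 'Legal' OR 'HR'
Matching: 1 rows

1 rows:
Leo, Legal


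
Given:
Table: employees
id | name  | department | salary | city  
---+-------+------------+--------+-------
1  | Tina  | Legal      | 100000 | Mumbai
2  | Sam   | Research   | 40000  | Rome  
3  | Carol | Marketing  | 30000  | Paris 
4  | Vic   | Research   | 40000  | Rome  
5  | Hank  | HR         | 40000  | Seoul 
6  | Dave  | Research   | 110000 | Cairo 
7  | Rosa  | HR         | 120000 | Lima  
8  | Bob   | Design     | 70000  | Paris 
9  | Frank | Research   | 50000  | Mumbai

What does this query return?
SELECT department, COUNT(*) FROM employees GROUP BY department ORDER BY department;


Assigning each row to its department group:
  Tina -> Legal
  Sam -> Research
  Carol -> Marketing
  Vic -> Research
  Hank -> HR
  Dave -> Research
  Rosa -> HR
  Bob -> Design
  Frank -> Research


5 groups:
Design, 1
HR, 2
Legal, 1
Marketing, 1
Research, 4


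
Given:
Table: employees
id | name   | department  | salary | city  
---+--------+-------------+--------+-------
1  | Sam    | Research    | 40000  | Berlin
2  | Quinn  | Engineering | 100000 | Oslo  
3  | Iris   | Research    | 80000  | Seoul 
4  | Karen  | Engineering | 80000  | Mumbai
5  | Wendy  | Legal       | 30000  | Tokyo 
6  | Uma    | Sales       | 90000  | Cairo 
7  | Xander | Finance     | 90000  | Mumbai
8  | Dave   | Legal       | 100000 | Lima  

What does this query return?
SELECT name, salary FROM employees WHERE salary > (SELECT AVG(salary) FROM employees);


Subquery: AVG(salary) = 76250.0
Filtering: salary > 76250.0
  Quinn (100000) -> MATCH
  Iris (80000) -> MATCH
  Karen (80000) -> MATCH
  Uma (90000) -> MATCH
  Xander (90000) -> MATCH
  Dave (100000) -> MATCH


6 rows:
Quinn, 100000
Iris, 80000
Karen, 80000
Uma, 90000
Xander, 90000
Dave, 100000


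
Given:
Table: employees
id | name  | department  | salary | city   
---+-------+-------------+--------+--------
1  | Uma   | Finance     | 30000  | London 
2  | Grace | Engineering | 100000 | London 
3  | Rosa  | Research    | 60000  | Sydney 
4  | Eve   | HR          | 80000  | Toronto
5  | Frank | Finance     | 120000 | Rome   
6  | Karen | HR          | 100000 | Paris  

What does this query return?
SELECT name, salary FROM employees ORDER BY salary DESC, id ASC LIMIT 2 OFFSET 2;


Sort by salary DESC (id ASC tiebreak), then skip 2 and take 2
Rows 3 through 4

2 rows:
Karen, 100000
Eve, 80000


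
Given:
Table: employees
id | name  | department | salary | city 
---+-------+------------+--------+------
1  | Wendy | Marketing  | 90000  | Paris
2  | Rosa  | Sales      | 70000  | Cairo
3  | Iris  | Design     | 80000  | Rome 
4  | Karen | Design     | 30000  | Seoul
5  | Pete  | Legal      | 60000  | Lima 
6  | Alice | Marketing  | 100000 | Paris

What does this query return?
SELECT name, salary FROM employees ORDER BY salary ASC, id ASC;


Sorting by salary ASC, then id ASC for ties

6 rows:
Karen, 30000
Pete, 60000
Rosa, 70000
Iris, 80000
Wendy, 90000
Alice, 100000


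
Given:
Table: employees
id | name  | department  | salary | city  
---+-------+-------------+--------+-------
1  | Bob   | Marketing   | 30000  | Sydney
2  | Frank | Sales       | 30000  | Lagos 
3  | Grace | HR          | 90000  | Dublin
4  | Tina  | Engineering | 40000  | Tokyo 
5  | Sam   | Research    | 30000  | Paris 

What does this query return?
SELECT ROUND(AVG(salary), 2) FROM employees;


SUM(salary) = 220000
COUNT = 5
ROUND(AVG, 2) = ROUND(220000 / 5, 2) = 44000.0

44000.0


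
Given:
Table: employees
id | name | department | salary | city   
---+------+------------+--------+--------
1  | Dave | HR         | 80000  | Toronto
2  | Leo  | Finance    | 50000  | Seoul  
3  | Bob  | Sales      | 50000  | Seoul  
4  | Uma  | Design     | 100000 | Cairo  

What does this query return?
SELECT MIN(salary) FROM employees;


Salaries: 80000, 50000, 50000, 100000
MIN = 50000

50000


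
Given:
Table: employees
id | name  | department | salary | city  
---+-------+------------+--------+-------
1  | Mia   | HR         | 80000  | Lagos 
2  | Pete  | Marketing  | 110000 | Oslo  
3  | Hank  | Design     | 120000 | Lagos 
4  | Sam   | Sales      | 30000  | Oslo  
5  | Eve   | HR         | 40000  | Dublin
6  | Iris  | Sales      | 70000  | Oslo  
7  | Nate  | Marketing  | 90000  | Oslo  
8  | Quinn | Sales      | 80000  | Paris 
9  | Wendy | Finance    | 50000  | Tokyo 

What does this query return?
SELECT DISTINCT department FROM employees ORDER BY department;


All 'department' values (row order): HR, Marketing, Design, Sales, HR, Sales, Marketing, Sales, Finance
Removing duplicates leaves 5 unique value(s).

5 values:
Design
Finance
HR
Marketing
Sales


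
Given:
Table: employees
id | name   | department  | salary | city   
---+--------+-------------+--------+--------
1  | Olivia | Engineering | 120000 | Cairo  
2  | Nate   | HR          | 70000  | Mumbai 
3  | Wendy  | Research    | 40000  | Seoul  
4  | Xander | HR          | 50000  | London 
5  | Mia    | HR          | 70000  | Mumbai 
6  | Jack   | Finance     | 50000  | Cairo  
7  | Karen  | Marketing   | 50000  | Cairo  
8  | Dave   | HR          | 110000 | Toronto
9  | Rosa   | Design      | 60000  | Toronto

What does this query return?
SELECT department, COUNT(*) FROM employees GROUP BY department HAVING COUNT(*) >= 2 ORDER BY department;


Groups with count >= 2:
  HR: 4 -> PASS
  Design: 1 -> filtered out
  Engineering: 1 -> filtered out
  Finance: 1 -> filtered out
  Marketing: 1 -> filtered out
  Research: 1 -> filtered out


1 groups:
HR, 4


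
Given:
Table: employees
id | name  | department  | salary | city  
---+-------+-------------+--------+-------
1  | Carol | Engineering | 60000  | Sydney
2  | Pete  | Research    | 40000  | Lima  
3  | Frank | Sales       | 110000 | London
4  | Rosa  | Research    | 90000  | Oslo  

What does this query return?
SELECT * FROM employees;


SELECT * returns all 4 rows with all columns

4 rows:
1, Carol, Engineering, 60000, Sydney
2, Pete, Research, 40000, Lima
3, Frank, Sales, 110000, London
4, Rosa, Research, 90000, Oslo


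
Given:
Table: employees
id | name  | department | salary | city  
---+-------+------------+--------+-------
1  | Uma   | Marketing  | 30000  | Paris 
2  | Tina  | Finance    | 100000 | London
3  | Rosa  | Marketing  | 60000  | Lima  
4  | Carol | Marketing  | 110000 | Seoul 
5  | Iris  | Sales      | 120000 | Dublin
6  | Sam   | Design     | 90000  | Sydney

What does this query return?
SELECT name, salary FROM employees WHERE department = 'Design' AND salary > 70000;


Filtering: department = 'Design' AND salary > 70000
Matching: 1 rows

1 rows:
Sam, 90000


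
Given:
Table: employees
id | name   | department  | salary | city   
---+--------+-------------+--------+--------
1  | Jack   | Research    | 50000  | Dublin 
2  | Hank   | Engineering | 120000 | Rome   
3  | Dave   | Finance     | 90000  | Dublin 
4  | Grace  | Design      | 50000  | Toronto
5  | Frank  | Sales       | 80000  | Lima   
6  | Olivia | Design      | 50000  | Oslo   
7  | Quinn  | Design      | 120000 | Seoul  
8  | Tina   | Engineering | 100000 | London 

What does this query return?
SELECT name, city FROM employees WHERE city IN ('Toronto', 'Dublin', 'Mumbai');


Filtering: city IN ('Toronto', 'Dublin', 'Mumbai')
Matching: 3 rows

3 rows:
Jack, Dublin
Dave, Dublin
Grace, Toronto


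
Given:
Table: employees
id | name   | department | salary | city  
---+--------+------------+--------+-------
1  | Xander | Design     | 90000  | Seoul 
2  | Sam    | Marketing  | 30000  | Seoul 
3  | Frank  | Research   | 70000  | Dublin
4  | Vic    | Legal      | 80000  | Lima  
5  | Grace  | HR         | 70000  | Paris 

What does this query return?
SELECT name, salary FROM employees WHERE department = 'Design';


Filtering: department = 'Design'
Matching rows: 1

1 rows:
Xander, 90000


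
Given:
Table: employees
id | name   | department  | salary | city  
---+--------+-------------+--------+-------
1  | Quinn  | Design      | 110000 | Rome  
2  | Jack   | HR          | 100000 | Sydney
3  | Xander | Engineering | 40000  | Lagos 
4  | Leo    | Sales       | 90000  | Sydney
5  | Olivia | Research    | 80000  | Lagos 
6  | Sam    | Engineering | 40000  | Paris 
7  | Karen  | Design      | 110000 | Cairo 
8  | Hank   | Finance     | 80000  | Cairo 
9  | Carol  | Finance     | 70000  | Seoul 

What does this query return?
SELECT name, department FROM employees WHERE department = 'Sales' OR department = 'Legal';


Filtering: department = 'Sales' OR 'Legal'
Matching: 1 rows

1 rows:
Leo, Sales


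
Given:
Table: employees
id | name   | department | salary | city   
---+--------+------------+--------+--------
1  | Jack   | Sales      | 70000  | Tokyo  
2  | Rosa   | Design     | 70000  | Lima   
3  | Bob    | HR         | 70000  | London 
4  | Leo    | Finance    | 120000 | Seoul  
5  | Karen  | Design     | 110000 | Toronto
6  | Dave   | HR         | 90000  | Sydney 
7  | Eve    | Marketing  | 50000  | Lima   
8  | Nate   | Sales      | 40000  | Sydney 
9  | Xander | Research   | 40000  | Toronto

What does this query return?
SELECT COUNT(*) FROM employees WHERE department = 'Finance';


Counting rows where department = 'Finance'
  Leo -> MATCH


1


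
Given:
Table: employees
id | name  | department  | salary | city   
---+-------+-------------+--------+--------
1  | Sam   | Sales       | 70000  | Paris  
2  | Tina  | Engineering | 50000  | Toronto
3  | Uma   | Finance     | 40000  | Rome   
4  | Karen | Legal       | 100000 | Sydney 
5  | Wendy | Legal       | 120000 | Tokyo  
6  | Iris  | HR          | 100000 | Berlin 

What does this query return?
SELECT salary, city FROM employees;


Projecting columns: salary, city

6 rows:
70000, Paris
50000, Toronto
40000, Rome
100000, Sydney
120000, Tokyo
100000, Berlin


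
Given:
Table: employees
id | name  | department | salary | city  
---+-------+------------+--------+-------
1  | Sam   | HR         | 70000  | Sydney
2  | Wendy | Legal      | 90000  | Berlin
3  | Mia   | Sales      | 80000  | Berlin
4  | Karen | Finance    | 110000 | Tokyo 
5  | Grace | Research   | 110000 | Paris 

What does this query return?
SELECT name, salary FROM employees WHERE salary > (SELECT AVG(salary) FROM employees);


Subquery: AVG(salary) = 92000.0
Filtering: salary > 92000.0
  Karen (110000) -> MATCH
  Grace (110000) -> MATCH


2 rows:
Karen, 110000
Grace, 110000


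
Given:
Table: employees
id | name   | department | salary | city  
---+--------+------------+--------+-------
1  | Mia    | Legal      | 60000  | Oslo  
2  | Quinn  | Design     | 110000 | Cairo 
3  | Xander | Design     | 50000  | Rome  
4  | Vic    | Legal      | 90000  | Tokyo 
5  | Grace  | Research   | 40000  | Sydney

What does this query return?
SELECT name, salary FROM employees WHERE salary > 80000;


Filtering: salary > 80000
Matching: 2 rows

2 rows:
Quinn, 110000
Vic, 90000


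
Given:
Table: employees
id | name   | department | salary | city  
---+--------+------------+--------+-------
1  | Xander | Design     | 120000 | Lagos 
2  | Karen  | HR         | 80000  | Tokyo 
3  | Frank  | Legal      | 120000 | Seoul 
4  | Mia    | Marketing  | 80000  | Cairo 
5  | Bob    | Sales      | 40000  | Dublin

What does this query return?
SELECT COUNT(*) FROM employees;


COUNT(*) counts all rows

5
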